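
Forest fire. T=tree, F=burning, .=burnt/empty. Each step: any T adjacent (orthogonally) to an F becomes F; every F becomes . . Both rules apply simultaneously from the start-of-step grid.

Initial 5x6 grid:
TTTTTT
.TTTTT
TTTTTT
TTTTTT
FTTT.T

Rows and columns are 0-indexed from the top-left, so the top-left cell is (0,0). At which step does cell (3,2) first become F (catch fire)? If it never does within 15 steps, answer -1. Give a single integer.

Step 1: cell (3,2)='T' (+2 fires, +1 burnt)
Step 2: cell (3,2)='T' (+3 fires, +2 burnt)
Step 3: cell (3,2)='F' (+3 fires, +3 burnt)
  -> target ignites at step 3
Step 4: cell (3,2)='.' (+3 fires, +3 burnt)
Step 5: cell (3,2)='.' (+4 fires, +3 burnt)
Step 6: cell (3,2)='.' (+5 fires, +4 burnt)
Step 7: cell (3,2)='.' (+4 fires, +5 burnt)
Step 8: cell (3,2)='.' (+2 fires, +4 burnt)
Step 9: cell (3,2)='.' (+1 fires, +2 burnt)
Step 10: cell (3,2)='.' (+0 fires, +1 burnt)
  fire out at step 10

3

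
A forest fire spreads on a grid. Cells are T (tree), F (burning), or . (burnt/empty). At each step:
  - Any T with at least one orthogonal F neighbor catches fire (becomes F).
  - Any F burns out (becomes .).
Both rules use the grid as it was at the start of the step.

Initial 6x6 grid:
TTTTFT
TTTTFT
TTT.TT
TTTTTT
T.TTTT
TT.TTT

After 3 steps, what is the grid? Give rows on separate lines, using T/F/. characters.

Step 1: 5 trees catch fire, 2 burn out
  TTTF.F
  TTTF.F
  TTT.FT
  TTTTTT
  T.TTTT
  TT.TTT
Step 2: 4 trees catch fire, 5 burn out
  TTF...
  TTF...
  TTT..F
  TTTTFT
  T.TTTT
  TT.TTT
Step 3: 6 trees catch fire, 4 burn out
  TF....
  TF....
  TTF...
  TTTF.F
  T.TTFT
  TT.TTT

TF....
TF....
TTF...
TTTF.F
T.TTFT
TT.TTT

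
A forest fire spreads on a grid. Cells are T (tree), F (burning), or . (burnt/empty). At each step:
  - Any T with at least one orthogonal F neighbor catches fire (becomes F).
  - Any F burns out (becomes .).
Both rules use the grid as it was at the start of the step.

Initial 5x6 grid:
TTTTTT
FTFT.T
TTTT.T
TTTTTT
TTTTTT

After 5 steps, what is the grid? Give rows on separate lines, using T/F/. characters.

Step 1: 6 trees catch fire, 2 burn out
  FTFTTT
  .F.F.T
  FTFT.T
  TTTTTT
  TTTTTT
Step 2: 6 trees catch fire, 6 burn out
  .F.FTT
  .....T
  .F.F.T
  FTFTTT
  TTTTTT
Step 3: 5 trees catch fire, 6 burn out
  ....FT
  .....T
  .....T
  .F.FTT
  FTFTTT
Step 4: 4 trees catch fire, 5 burn out
  .....F
  .....T
  .....T
  ....FT
  .F.FTT
Step 5: 3 trees catch fire, 4 burn out
  ......
  .....F
  .....T
  .....F
  ....FT

......
.....F
.....T
.....F
....FT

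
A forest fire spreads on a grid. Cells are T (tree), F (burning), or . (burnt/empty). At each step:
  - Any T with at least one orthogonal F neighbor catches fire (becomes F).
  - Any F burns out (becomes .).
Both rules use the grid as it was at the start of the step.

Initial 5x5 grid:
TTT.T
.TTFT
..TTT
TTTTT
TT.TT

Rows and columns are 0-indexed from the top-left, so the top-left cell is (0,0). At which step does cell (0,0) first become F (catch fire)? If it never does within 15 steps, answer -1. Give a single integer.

Step 1: cell (0,0)='T' (+3 fires, +1 burnt)
Step 2: cell (0,0)='T' (+6 fires, +3 burnt)
Step 3: cell (0,0)='T' (+4 fires, +6 burnt)
Step 4: cell (0,0)='F' (+3 fires, +4 burnt)
  -> target ignites at step 4
Step 5: cell (0,0)='.' (+2 fires, +3 burnt)
Step 6: cell (0,0)='.' (+1 fires, +2 burnt)
Step 7: cell (0,0)='.' (+0 fires, +1 burnt)
  fire out at step 7

4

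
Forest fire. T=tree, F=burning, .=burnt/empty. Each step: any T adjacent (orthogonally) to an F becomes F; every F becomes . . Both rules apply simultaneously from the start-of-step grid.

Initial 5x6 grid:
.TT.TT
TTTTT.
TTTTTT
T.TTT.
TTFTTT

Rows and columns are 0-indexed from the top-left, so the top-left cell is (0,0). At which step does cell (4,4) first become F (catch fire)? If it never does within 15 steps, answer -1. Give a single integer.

Step 1: cell (4,4)='T' (+3 fires, +1 burnt)
Step 2: cell (4,4)='F' (+4 fires, +3 burnt)
  -> target ignites at step 2
Step 3: cell (4,4)='.' (+6 fires, +4 burnt)
Step 4: cell (4,4)='.' (+5 fires, +6 burnt)
Step 5: cell (4,4)='.' (+4 fires, +5 burnt)
Step 6: cell (4,4)='.' (+1 fires, +4 burnt)
Step 7: cell (4,4)='.' (+1 fires, +1 burnt)
Step 8: cell (4,4)='.' (+0 fires, +1 burnt)
  fire out at step 8

2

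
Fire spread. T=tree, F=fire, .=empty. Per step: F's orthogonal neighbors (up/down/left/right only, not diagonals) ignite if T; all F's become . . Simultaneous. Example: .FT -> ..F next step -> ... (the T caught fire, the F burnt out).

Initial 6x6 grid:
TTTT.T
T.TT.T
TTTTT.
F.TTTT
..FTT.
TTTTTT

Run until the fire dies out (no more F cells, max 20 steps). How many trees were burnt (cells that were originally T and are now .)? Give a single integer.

Step 1: +4 fires, +2 burnt (F count now 4)
Step 2: +7 fires, +4 burnt (F count now 7)
Step 3: +6 fires, +7 burnt (F count now 6)
Step 4: +6 fires, +6 burnt (F count now 6)
Step 5: +1 fires, +6 burnt (F count now 1)
Step 6: +0 fires, +1 burnt (F count now 0)
Fire out after step 6
Initially T: 26, now '.': 34
Total burnt (originally-T cells now '.'): 24

Answer: 24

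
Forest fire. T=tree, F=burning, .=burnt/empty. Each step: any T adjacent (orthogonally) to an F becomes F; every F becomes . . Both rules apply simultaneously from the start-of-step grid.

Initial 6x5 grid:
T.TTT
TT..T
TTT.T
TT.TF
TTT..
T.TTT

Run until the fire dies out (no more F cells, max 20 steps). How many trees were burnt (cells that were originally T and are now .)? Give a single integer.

Answer: 6

Derivation:
Step 1: +2 fires, +1 burnt (F count now 2)
Step 2: +1 fires, +2 burnt (F count now 1)
Step 3: +1 fires, +1 burnt (F count now 1)
Step 4: +1 fires, +1 burnt (F count now 1)
Step 5: +1 fires, +1 burnt (F count now 1)
Step 6: +0 fires, +1 burnt (F count now 0)
Fire out after step 6
Initially T: 21, now '.': 15
Total burnt (originally-T cells now '.'): 6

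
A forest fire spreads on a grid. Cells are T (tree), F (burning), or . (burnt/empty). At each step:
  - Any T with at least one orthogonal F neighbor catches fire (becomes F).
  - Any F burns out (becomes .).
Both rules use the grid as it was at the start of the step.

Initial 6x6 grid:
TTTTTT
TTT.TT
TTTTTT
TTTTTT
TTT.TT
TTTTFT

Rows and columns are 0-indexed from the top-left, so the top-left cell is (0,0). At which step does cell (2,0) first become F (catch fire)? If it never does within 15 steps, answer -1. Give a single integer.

Step 1: cell (2,0)='T' (+3 fires, +1 burnt)
Step 2: cell (2,0)='T' (+3 fires, +3 burnt)
Step 3: cell (2,0)='T' (+5 fires, +3 burnt)
Step 4: cell (2,0)='T' (+6 fires, +5 burnt)
Step 5: cell (2,0)='T' (+5 fires, +6 burnt)
Step 6: cell (2,0)='T' (+5 fires, +5 burnt)
Step 7: cell (2,0)='F' (+3 fires, +5 burnt)
  -> target ignites at step 7
Step 8: cell (2,0)='.' (+2 fires, +3 burnt)
Step 9: cell (2,0)='.' (+1 fires, +2 burnt)
Step 10: cell (2,0)='.' (+0 fires, +1 burnt)
  fire out at step 10

7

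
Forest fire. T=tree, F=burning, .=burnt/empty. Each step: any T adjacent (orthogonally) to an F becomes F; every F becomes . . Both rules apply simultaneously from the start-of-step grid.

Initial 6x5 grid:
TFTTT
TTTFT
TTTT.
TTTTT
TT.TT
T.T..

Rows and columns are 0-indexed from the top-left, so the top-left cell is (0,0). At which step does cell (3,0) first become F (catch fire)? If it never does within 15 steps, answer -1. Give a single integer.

Step 1: cell (3,0)='T' (+7 fires, +2 burnt)
Step 2: cell (3,0)='T' (+5 fires, +7 burnt)
Step 3: cell (3,0)='T' (+5 fires, +5 burnt)
Step 4: cell (3,0)='F' (+3 fires, +5 burnt)
  -> target ignites at step 4
Step 5: cell (3,0)='.' (+1 fires, +3 burnt)
Step 6: cell (3,0)='.' (+1 fires, +1 burnt)
Step 7: cell (3,0)='.' (+0 fires, +1 burnt)
  fire out at step 7

4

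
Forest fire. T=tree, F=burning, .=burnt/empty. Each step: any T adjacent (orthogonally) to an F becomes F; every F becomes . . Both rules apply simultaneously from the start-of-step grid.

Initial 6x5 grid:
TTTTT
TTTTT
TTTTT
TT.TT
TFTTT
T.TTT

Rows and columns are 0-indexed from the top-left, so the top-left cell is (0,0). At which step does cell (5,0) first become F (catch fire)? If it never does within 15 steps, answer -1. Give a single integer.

Step 1: cell (5,0)='T' (+3 fires, +1 burnt)
Step 2: cell (5,0)='F' (+5 fires, +3 burnt)
  -> target ignites at step 2
Step 3: cell (5,0)='.' (+6 fires, +5 burnt)
Step 4: cell (5,0)='.' (+6 fires, +6 burnt)
Step 5: cell (5,0)='.' (+4 fires, +6 burnt)
Step 6: cell (5,0)='.' (+2 fires, +4 burnt)
Step 7: cell (5,0)='.' (+1 fires, +2 burnt)
Step 8: cell (5,0)='.' (+0 fires, +1 burnt)
  fire out at step 8

2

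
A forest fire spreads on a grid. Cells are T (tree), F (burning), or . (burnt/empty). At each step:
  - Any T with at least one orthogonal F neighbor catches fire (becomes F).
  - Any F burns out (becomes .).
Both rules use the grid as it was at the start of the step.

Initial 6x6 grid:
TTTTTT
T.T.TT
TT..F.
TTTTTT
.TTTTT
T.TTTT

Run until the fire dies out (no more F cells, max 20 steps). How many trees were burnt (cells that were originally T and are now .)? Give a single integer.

Step 1: +2 fires, +1 burnt (F count now 2)
Step 2: +5 fires, +2 burnt (F count now 5)
Step 3: +6 fires, +5 burnt (F count now 6)
Step 4: +5 fires, +6 burnt (F count now 5)
Step 5: +6 fires, +5 burnt (F count now 6)
Step 6: +2 fires, +6 burnt (F count now 2)
Step 7: +1 fires, +2 burnt (F count now 1)
Step 8: +0 fires, +1 burnt (F count now 0)
Fire out after step 8
Initially T: 28, now '.': 35
Total burnt (originally-T cells now '.'): 27

Answer: 27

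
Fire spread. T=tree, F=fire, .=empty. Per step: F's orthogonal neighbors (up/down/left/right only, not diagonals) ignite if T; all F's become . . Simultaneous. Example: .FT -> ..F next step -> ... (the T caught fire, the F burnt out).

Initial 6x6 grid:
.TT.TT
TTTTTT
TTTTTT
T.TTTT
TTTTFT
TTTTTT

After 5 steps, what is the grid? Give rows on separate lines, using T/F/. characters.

Step 1: 4 trees catch fire, 1 burn out
  .TT.TT
  TTTTTT
  TTTTTT
  T.TTFT
  TTTF.F
  TTTTFT
Step 2: 6 trees catch fire, 4 burn out
  .TT.TT
  TTTTTT
  TTTTFT
  T.TF.F
  TTF...
  TTTF.F
Step 3: 6 trees catch fire, 6 burn out
  .TT.TT
  TTTTFT
  TTTF.F
  T.F...
  TF....
  TTF...
Step 4: 6 trees catch fire, 6 burn out
  .TT.FT
  TTTF.F
  TTF...
  T.....
  F.....
  TF....
Step 5: 5 trees catch fire, 6 burn out
  .TT..F
  TTF...
  TF....
  F.....
  ......
  F.....

.TT..F
TTF...
TF....
F.....
......
F.....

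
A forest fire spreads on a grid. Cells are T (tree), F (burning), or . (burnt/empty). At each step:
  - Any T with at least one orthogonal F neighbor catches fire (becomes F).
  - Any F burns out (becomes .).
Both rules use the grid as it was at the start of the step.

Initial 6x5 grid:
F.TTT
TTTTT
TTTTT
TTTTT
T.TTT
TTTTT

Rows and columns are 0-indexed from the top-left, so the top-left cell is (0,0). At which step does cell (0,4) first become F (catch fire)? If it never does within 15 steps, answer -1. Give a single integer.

Step 1: cell (0,4)='T' (+1 fires, +1 burnt)
Step 2: cell (0,4)='T' (+2 fires, +1 burnt)
Step 3: cell (0,4)='T' (+3 fires, +2 burnt)
Step 4: cell (0,4)='T' (+5 fires, +3 burnt)
Step 5: cell (0,4)='T' (+5 fires, +5 burnt)
Step 6: cell (0,4)='F' (+5 fires, +5 burnt)
  -> target ignites at step 6
Step 7: cell (0,4)='.' (+3 fires, +5 burnt)
Step 8: cell (0,4)='.' (+2 fires, +3 burnt)
Step 9: cell (0,4)='.' (+1 fires, +2 burnt)
Step 10: cell (0,4)='.' (+0 fires, +1 burnt)
  fire out at step 10

6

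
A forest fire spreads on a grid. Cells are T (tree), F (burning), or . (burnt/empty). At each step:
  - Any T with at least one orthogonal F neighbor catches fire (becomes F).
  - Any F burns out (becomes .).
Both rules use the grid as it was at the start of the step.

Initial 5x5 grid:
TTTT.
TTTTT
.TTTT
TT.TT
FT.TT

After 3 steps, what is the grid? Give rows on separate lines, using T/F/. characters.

Step 1: 2 trees catch fire, 1 burn out
  TTTT.
  TTTTT
  .TTTT
  FT.TT
  .F.TT
Step 2: 1 trees catch fire, 2 burn out
  TTTT.
  TTTTT
  .TTTT
  .F.TT
  ...TT
Step 3: 1 trees catch fire, 1 burn out
  TTTT.
  TTTTT
  .FTTT
  ...TT
  ...TT

TTTT.
TTTTT
.FTTT
...TT
...TT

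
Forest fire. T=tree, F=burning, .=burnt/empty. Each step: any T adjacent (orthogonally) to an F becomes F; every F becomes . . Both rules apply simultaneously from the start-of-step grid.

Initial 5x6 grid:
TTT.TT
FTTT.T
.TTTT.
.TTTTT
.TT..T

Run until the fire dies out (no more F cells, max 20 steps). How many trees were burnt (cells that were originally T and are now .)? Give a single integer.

Answer: 18

Derivation:
Step 1: +2 fires, +1 burnt (F count now 2)
Step 2: +3 fires, +2 burnt (F count now 3)
Step 3: +4 fires, +3 burnt (F count now 4)
Step 4: +3 fires, +4 burnt (F count now 3)
Step 5: +3 fires, +3 burnt (F count now 3)
Step 6: +1 fires, +3 burnt (F count now 1)
Step 7: +1 fires, +1 burnt (F count now 1)
Step 8: +1 fires, +1 burnt (F count now 1)
Step 9: +0 fires, +1 burnt (F count now 0)
Fire out after step 9
Initially T: 21, now '.': 27
Total burnt (originally-T cells now '.'): 18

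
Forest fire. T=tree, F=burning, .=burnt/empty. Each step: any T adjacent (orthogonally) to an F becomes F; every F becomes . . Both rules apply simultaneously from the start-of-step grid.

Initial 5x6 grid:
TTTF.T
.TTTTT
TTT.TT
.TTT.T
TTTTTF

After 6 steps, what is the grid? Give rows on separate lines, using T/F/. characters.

Step 1: 4 trees catch fire, 2 burn out
  TTF..T
  .TTFTT
  TTT.TT
  .TTT.F
  TTTTF.
Step 2: 5 trees catch fire, 4 burn out
  TF...T
  .TF.FT
  TTT.TF
  .TTT..
  TTTF..
Step 3: 7 trees catch fire, 5 burn out
  F....T
  .F...F
  TTF.F.
  .TTF..
  TTF...
Step 4: 4 trees catch fire, 7 burn out
  .....F
  ......
  TF....
  .TF...
  TF....
Step 5: 3 trees catch fire, 4 burn out
  ......
  ......
  F.....
  .F....
  F.....
Step 6: 0 trees catch fire, 3 burn out
  ......
  ......
  ......
  ......
  ......

......
......
......
......
......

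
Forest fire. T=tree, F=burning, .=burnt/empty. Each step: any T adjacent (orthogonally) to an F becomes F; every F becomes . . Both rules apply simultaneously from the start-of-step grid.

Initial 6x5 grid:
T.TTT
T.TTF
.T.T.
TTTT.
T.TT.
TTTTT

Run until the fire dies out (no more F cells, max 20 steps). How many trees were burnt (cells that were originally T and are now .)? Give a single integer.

Step 1: +2 fires, +1 burnt (F count now 2)
Step 2: +3 fires, +2 burnt (F count now 3)
Step 3: +2 fires, +3 burnt (F count now 2)
Step 4: +2 fires, +2 burnt (F count now 2)
Step 5: +3 fires, +2 burnt (F count now 3)
Step 6: +4 fires, +3 burnt (F count now 4)
Step 7: +2 fires, +4 burnt (F count now 2)
Step 8: +1 fires, +2 burnt (F count now 1)
Step 9: +0 fires, +1 burnt (F count now 0)
Fire out after step 9
Initially T: 21, now '.': 28
Total burnt (originally-T cells now '.'): 19

Answer: 19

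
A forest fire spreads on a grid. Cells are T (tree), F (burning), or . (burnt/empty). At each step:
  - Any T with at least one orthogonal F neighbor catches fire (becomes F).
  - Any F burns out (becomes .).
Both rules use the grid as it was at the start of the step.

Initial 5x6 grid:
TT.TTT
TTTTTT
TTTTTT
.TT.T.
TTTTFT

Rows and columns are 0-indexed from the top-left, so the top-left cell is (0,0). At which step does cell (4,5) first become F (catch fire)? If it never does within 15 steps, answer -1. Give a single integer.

Step 1: cell (4,5)='F' (+3 fires, +1 burnt)
  -> target ignites at step 1
Step 2: cell (4,5)='.' (+2 fires, +3 burnt)
Step 3: cell (4,5)='.' (+5 fires, +2 burnt)
Step 4: cell (4,5)='.' (+6 fires, +5 burnt)
Step 5: cell (4,5)='.' (+4 fires, +6 burnt)
Step 6: cell (4,5)='.' (+2 fires, +4 burnt)
Step 7: cell (4,5)='.' (+2 fires, +2 burnt)
Step 8: cell (4,5)='.' (+1 fires, +2 burnt)
Step 9: cell (4,5)='.' (+0 fires, +1 burnt)
  fire out at step 9

1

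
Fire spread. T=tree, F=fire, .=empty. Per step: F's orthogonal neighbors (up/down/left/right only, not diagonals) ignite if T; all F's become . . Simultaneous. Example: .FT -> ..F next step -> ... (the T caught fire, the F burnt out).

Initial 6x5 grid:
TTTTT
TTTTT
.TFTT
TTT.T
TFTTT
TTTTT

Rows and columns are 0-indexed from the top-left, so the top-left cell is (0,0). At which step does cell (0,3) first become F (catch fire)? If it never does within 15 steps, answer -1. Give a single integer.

Step 1: cell (0,3)='T' (+8 fires, +2 burnt)
Step 2: cell (0,3)='T' (+8 fires, +8 burnt)
Step 3: cell (0,3)='F' (+7 fires, +8 burnt)
  -> target ignites at step 3
Step 4: cell (0,3)='.' (+3 fires, +7 burnt)
Step 5: cell (0,3)='.' (+0 fires, +3 burnt)
  fire out at step 5

3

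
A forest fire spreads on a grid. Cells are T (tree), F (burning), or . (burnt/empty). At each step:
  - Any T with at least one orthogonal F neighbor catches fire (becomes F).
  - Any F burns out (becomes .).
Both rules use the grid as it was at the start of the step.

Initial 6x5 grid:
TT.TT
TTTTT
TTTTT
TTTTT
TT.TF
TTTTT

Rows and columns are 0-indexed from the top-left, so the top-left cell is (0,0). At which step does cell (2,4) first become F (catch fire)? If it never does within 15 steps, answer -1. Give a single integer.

Step 1: cell (2,4)='T' (+3 fires, +1 burnt)
Step 2: cell (2,4)='F' (+3 fires, +3 burnt)
  -> target ignites at step 2
Step 3: cell (2,4)='.' (+4 fires, +3 burnt)
Step 4: cell (2,4)='.' (+5 fires, +4 burnt)
Step 5: cell (2,4)='.' (+6 fires, +5 burnt)
Step 6: cell (2,4)='.' (+3 fires, +6 burnt)
Step 7: cell (2,4)='.' (+2 fires, +3 burnt)
Step 8: cell (2,4)='.' (+1 fires, +2 burnt)
Step 9: cell (2,4)='.' (+0 fires, +1 burnt)
  fire out at step 9

2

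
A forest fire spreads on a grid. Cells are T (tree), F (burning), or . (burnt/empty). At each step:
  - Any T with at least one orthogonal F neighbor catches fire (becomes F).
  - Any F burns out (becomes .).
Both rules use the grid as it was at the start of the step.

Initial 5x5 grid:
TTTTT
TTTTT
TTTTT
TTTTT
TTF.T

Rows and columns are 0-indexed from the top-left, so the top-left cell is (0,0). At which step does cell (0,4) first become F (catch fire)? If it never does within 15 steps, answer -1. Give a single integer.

Step 1: cell (0,4)='T' (+2 fires, +1 burnt)
Step 2: cell (0,4)='T' (+4 fires, +2 burnt)
Step 3: cell (0,4)='T' (+5 fires, +4 burnt)
Step 4: cell (0,4)='T' (+6 fires, +5 burnt)
Step 5: cell (0,4)='T' (+4 fires, +6 burnt)
Step 6: cell (0,4)='F' (+2 fires, +4 burnt)
  -> target ignites at step 6
Step 7: cell (0,4)='.' (+0 fires, +2 burnt)
  fire out at step 7

6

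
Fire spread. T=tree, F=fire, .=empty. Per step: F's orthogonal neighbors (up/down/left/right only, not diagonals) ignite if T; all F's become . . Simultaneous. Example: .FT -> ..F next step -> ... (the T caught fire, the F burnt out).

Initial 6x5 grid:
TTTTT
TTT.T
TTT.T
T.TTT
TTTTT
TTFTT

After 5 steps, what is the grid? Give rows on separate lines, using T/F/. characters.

Step 1: 3 trees catch fire, 1 burn out
  TTTTT
  TTT.T
  TTT.T
  T.TTT
  TTFTT
  TF.FT
Step 2: 5 trees catch fire, 3 burn out
  TTTTT
  TTT.T
  TTT.T
  T.FTT
  TF.FT
  F...F
Step 3: 4 trees catch fire, 5 burn out
  TTTTT
  TTT.T
  TTF.T
  T..FT
  F...F
  .....
Step 4: 4 trees catch fire, 4 burn out
  TTTTT
  TTF.T
  TF..T
  F...F
  .....
  .....
Step 5: 4 trees catch fire, 4 burn out
  TTFTT
  TF..T
  F...F
  .....
  .....
  .....

TTFTT
TF..T
F...F
.....
.....
.....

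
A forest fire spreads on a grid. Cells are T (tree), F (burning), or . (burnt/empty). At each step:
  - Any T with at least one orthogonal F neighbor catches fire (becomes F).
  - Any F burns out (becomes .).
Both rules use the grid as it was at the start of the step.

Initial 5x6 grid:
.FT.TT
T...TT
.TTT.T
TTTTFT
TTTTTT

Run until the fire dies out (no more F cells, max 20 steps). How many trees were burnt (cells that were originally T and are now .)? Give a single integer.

Answer: 20

Derivation:
Step 1: +4 fires, +2 burnt (F count now 4)
Step 2: +5 fires, +4 burnt (F count now 5)
Step 3: +4 fires, +5 burnt (F count now 4)
Step 4: +5 fires, +4 burnt (F count now 5)
Step 5: +2 fires, +5 burnt (F count now 2)
Step 6: +0 fires, +2 burnt (F count now 0)
Fire out after step 6
Initially T: 21, now '.': 29
Total burnt (originally-T cells now '.'): 20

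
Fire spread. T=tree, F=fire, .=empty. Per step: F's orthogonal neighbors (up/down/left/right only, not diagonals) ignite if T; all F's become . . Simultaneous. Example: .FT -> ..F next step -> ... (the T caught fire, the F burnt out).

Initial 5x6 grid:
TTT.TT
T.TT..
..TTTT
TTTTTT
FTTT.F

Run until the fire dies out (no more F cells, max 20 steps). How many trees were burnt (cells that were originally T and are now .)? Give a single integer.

Answer: 19

Derivation:
Step 1: +3 fires, +2 burnt (F count now 3)
Step 2: +4 fires, +3 burnt (F count now 4)
Step 3: +4 fires, +4 burnt (F count now 4)
Step 4: +2 fires, +4 burnt (F count now 2)
Step 5: +2 fires, +2 burnt (F count now 2)
Step 6: +1 fires, +2 burnt (F count now 1)
Step 7: +1 fires, +1 burnt (F count now 1)
Step 8: +1 fires, +1 burnt (F count now 1)
Step 9: +1 fires, +1 burnt (F count now 1)
Step 10: +0 fires, +1 burnt (F count now 0)
Fire out after step 10
Initially T: 21, now '.': 28
Total burnt (originally-T cells now '.'): 19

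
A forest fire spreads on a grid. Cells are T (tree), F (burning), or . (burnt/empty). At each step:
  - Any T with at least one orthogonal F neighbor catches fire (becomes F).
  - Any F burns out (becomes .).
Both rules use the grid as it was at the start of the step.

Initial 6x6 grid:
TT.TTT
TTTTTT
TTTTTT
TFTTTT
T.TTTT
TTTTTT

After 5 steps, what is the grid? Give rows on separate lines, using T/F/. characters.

Step 1: 3 trees catch fire, 1 burn out
  TT.TTT
  TTTTTT
  TFTTTT
  F.FTTT
  T.TTTT
  TTTTTT
Step 2: 6 trees catch fire, 3 burn out
  TT.TTT
  TFTTTT
  F.FTTT
  ...FTT
  F.FTTT
  TTTTTT
Step 3: 8 trees catch fire, 6 burn out
  TF.TTT
  F.FTTT
  ...FTT
  ....FT
  ...FTT
  FTFTTT
Step 4: 7 trees catch fire, 8 burn out
  F..TTT
  ...FTT
  ....FT
  .....F
  ....FT
  .F.FTT
Step 5: 5 trees catch fire, 7 burn out
  ...FTT
  ....FT
  .....F
  ......
  .....F
  ....FT

...FTT
....FT
.....F
......
.....F
....FT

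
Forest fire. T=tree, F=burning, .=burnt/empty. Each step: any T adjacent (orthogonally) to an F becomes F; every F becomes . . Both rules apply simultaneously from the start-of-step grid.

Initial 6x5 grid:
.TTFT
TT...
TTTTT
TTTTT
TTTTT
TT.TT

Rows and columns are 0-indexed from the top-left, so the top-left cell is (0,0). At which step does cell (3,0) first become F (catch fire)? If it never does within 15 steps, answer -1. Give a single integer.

Step 1: cell (3,0)='T' (+2 fires, +1 burnt)
Step 2: cell (3,0)='T' (+1 fires, +2 burnt)
Step 3: cell (3,0)='T' (+1 fires, +1 burnt)
Step 4: cell (3,0)='T' (+2 fires, +1 burnt)
Step 5: cell (3,0)='T' (+3 fires, +2 burnt)
Step 6: cell (3,0)='F' (+4 fires, +3 burnt)
  -> target ignites at step 6
Step 7: cell (3,0)='.' (+5 fires, +4 burnt)
Step 8: cell (3,0)='.' (+3 fires, +5 burnt)
Step 9: cell (3,0)='.' (+2 fires, +3 burnt)
Step 10: cell (3,0)='.' (+1 fires, +2 burnt)
Step 11: cell (3,0)='.' (+0 fires, +1 burnt)
  fire out at step 11

6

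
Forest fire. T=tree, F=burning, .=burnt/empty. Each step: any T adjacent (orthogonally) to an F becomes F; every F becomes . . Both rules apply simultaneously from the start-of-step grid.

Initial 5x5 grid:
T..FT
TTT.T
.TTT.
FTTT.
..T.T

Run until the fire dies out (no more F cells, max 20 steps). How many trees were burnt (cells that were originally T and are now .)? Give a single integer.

Step 1: +2 fires, +2 burnt (F count now 2)
Step 2: +3 fires, +2 burnt (F count now 3)
Step 3: +4 fires, +3 burnt (F count now 4)
Step 4: +3 fires, +4 burnt (F count now 3)
Step 5: +1 fires, +3 burnt (F count now 1)
Step 6: +0 fires, +1 burnt (F count now 0)
Fire out after step 6
Initially T: 14, now '.': 24
Total burnt (originally-T cells now '.'): 13

Answer: 13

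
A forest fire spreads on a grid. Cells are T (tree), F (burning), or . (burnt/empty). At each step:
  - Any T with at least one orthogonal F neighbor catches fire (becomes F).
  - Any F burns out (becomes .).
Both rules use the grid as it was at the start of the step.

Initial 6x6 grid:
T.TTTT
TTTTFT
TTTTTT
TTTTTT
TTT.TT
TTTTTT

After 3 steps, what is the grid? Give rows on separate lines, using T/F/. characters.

Step 1: 4 trees catch fire, 1 burn out
  T.TTFT
  TTTF.F
  TTTTFT
  TTTTTT
  TTT.TT
  TTTTTT
Step 2: 6 trees catch fire, 4 burn out
  T.TF.F
  TTF...
  TTTF.F
  TTTTFT
  TTT.TT
  TTTTTT
Step 3: 6 trees catch fire, 6 burn out
  T.F...
  TF....
  TTF...
  TTTF.F
  TTT.FT
  TTTTTT

T.F...
TF....
TTF...
TTTF.F
TTT.FT
TTTTTT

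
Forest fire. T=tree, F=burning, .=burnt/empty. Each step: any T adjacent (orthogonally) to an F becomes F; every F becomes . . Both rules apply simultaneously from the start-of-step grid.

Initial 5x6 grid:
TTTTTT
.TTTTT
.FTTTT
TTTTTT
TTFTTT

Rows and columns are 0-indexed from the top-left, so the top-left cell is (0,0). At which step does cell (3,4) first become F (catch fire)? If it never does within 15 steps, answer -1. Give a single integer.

Step 1: cell (3,4)='T' (+6 fires, +2 burnt)
Step 2: cell (3,4)='T' (+7 fires, +6 burnt)
Step 3: cell (3,4)='F' (+6 fires, +7 burnt)
  -> target ignites at step 3
Step 4: cell (3,4)='.' (+4 fires, +6 burnt)
Step 5: cell (3,4)='.' (+2 fires, +4 burnt)
Step 6: cell (3,4)='.' (+1 fires, +2 burnt)
Step 7: cell (3,4)='.' (+0 fires, +1 burnt)
  fire out at step 7

3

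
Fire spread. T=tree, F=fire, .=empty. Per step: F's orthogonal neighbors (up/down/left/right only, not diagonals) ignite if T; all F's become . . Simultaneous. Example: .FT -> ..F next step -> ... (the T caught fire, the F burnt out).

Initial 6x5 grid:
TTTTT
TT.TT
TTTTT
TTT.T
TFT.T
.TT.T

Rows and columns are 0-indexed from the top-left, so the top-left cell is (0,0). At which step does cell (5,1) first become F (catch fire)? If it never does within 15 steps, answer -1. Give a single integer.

Step 1: cell (5,1)='F' (+4 fires, +1 burnt)
  -> target ignites at step 1
Step 2: cell (5,1)='.' (+4 fires, +4 burnt)
Step 3: cell (5,1)='.' (+3 fires, +4 burnt)
Step 4: cell (5,1)='.' (+3 fires, +3 burnt)
Step 5: cell (5,1)='.' (+4 fires, +3 burnt)
Step 6: cell (5,1)='.' (+3 fires, +4 burnt)
Step 7: cell (5,1)='.' (+2 fires, +3 burnt)
Step 8: cell (5,1)='.' (+1 fires, +2 burnt)
Step 9: cell (5,1)='.' (+0 fires, +1 burnt)
  fire out at step 9

1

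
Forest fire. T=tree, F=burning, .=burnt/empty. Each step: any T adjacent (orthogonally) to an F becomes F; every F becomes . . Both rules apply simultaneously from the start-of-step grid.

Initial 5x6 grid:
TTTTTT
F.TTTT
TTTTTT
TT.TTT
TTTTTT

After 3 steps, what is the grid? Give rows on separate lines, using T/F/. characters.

Step 1: 2 trees catch fire, 1 burn out
  FTTTTT
  ..TTTT
  FTTTTT
  TT.TTT
  TTTTTT
Step 2: 3 trees catch fire, 2 burn out
  .FTTTT
  ..TTTT
  .FTTTT
  FT.TTT
  TTTTTT
Step 3: 4 trees catch fire, 3 burn out
  ..FTTT
  ..TTTT
  ..FTTT
  .F.TTT
  FTTTTT

..FTTT
..TTTT
..FTTT
.F.TTT
FTTTTT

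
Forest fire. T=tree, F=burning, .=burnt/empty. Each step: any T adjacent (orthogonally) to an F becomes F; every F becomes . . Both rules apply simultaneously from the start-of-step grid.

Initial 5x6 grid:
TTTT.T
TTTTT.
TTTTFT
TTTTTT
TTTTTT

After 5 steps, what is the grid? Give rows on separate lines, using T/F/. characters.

Step 1: 4 trees catch fire, 1 burn out
  TTTT.T
  TTTTF.
  TTTF.F
  TTTTFT
  TTTTTT
Step 2: 5 trees catch fire, 4 burn out
  TTTT.T
  TTTF..
  TTF...
  TTTF.F
  TTTTFT
Step 3: 6 trees catch fire, 5 burn out
  TTTF.T
  TTF...
  TF....
  TTF...
  TTTF.F
Step 4: 5 trees catch fire, 6 burn out
  TTF..T
  TF....
  F.....
  TF....
  TTF...
Step 5: 4 trees catch fire, 5 burn out
  TF...T
  F.....
  ......
  F.....
  TF....

TF...T
F.....
......
F.....
TF....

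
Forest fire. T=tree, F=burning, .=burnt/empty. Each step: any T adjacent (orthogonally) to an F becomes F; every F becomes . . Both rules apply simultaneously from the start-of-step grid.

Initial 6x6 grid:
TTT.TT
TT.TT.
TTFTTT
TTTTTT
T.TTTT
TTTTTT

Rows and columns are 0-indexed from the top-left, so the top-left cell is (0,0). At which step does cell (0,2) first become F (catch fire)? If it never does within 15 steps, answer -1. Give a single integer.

Step 1: cell (0,2)='T' (+3 fires, +1 burnt)
Step 2: cell (0,2)='T' (+7 fires, +3 burnt)
Step 3: cell (0,2)='T' (+8 fires, +7 burnt)
Step 4: cell (0,2)='F' (+8 fires, +8 burnt)
  -> target ignites at step 4
Step 5: cell (0,2)='.' (+4 fires, +8 burnt)
Step 6: cell (0,2)='.' (+1 fires, +4 burnt)
Step 7: cell (0,2)='.' (+0 fires, +1 burnt)
  fire out at step 7

4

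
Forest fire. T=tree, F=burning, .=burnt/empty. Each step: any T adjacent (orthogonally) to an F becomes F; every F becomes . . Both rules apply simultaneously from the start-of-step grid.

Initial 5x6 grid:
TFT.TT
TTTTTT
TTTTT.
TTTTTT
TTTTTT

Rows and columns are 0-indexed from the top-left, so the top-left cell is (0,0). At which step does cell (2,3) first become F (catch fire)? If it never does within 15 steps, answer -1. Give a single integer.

Step 1: cell (2,3)='T' (+3 fires, +1 burnt)
Step 2: cell (2,3)='T' (+3 fires, +3 burnt)
Step 3: cell (2,3)='T' (+4 fires, +3 burnt)
Step 4: cell (2,3)='F' (+5 fires, +4 burnt)
  -> target ignites at step 4
Step 5: cell (2,3)='.' (+6 fires, +5 burnt)
Step 6: cell (2,3)='.' (+3 fires, +6 burnt)
Step 7: cell (2,3)='.' (+2 fires, +3 burnt)
Step 8: cell (2,3)='.' (+1 fires, +2 burnt)
Step 9: cell (2,3)='.' (+0 fires, +1 burnt)
  fire out at step 9

4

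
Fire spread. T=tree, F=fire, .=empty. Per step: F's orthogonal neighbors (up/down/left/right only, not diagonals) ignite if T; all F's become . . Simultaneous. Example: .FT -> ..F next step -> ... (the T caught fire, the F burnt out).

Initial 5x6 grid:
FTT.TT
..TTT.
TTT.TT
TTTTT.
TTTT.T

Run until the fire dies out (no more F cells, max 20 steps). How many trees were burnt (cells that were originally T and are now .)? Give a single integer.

Answer: 21

Derivation:
Step 1: +1 fires, +1 burnt (F count now 1)
Step 2: +1 fires, +1 burnt (F count now 1)
Step 3: +1 fires, +1 burnt (F count now 1)
Step 4: +2 fires, +1 burnt (F count now 2)
Step 5: +3 fires, +2 burnt (F count now 3)
Step 6: +6 fires, +3 burnt (F count now 6)
Step 7: +6 fires, +6 burnt (F count now 6)
Step 8: +1 fires, +6 burnt (F count now 1)
Step 9: +0 fires, +1 burnt (F count now 0)
Fire out after step 9
Initially T: 22, now '.': 29
Total burnt (originally-T cells now '.'): 21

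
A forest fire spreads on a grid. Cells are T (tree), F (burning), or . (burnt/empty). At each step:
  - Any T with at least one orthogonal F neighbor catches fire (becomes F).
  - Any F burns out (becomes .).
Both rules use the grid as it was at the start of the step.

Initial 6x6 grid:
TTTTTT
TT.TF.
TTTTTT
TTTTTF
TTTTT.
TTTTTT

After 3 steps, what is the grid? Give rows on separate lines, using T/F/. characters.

Step 1: 5 trees catch fire, 2 burn out
  TTTTFT
  TT.F..
  TTTTFF
  TTTTF.
  TTTTT.
  TTTTTT
Step 2: 5 trees catch fire, 5 burn out
  TTTF.F
  TT....
  TTTF..
  TTTF..
  TTTTF.
  TTTTTT
Step 3: 5 trees catch fire, 5 burn out
  TTF...
  TT....
  TTF...
  TTF...
  TTTF..
  TTTTFT

TTF...
TT....
TTF...
TTF...
TTTF..
TTTTFT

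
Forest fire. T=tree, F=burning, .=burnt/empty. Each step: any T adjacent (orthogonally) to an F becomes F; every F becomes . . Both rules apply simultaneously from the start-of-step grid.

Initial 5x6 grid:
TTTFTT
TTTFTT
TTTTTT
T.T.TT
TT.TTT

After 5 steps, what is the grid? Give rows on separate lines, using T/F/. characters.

Step 1: 5 trees catch fire, 2 burn out
  TTF.FT
  TTF.FT
  TTTFTT
  T.T.TT
  TT.TTT
Step 2: 6 trees catch fire, 5 burn out
  TF...F
  TF...F
  TTF.FT
  T.T.TT
  TT.TTT
Step 3: 6 trees catch fire, 6 burn out
  F.....
  F.....
  TF...F
  T.F.FT
  TT.TTT
Step 4: 3 trees catch fire, 6 burn out
  ......
  ......
  F.....
  T....F
  TT.TFT
Step 5: 3 trees catch fire, 3 burn out
  ......
  ......
  ......
  F.....
  TT.F.F

......
......
......
F.....
TT.F.F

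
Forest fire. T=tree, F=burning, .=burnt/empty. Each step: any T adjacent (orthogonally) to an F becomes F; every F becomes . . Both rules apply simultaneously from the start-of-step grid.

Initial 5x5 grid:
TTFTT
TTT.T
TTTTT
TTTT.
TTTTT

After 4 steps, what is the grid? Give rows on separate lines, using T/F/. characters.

Step 1: 3 trees catch fire, 1 burn out
  TF.FT
  TTF.T
  TTTTT
  TTTT.
  TTTTT
Step 2: 4 trees catch fire, 3 burn out
  F...F
  TF..T
  TTFTT
  TTTT.
  TTTTT
Step 3: 5 trees catch fire, 4 burn out
  .....
  F...F
  TF.FT
  TTFT.
  TTTTT
Step 4: 5 trees catch fire, 5 burn out
  .....
  .....
  F...F
  TF.F.
  TTFTT

.....
.....
F...F
TF.F.
TTFTT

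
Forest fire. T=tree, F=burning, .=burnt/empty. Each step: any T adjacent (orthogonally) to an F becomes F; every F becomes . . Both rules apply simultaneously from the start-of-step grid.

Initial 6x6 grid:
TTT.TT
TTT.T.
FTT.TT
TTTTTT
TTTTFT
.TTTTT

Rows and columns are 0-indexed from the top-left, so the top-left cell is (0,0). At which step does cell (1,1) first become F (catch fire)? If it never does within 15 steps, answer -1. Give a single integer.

Step 1: cell (1,1)='T' (+7 fires, +2 burnt)
Step 2: cell (1,1)='F' (+11 fires, +7 burnt)
  -> target ignites at step 2
Step 3: cell (1,1)='.' (+7 fires, +11 burnt)
Step 4: cell (1,1)='.' (+3 fires, +7 burnt)
Step 5: cell (1,1)='.' (+1 fires, +3 burnt)
Step 6: cell (1,1)='.' (+0 fires, +1 burnt)
  fire out at step 6

2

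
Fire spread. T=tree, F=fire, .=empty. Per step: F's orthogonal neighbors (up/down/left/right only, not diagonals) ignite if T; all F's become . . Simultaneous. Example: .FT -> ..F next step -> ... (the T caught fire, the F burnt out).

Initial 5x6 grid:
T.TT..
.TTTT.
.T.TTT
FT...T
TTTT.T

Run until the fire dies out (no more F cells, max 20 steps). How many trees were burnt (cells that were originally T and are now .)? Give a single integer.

Answer: 17

Derivation:
Step 1: +2 fires, +1 burnt (F count now 2)
Step 2: +2 fires, +2 burnt (F count now 2)
Step 3: +2 fires, +2 burnt (F count now 2)
Step 4: +2 fires, +2 burnt (F count now 2)
Step 5: +2 fires, +2 burnt (F count now 2)
Step 6: +3 fires, +2 burnt (F count now 3)
Step 7: +1 fires, +3 burnt (F count now 1)
Step 8: +1 fires, +1 burnt (F count now 1)
Step 9: +1 fires, +1 burnt (F count now 1)
Step 10: +1 fires, +1 burnt (F count now 1)
Step 11: +0 fires, +1 burnt (F count now 0)
Fire out after step 11
Initially T: 18, now '.': 29
Total burnt (originally-T cells now '.'): 17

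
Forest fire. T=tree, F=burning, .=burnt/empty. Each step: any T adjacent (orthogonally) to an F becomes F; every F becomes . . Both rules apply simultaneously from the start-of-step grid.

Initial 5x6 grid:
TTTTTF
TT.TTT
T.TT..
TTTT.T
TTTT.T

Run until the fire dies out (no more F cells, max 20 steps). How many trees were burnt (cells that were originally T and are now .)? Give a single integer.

Step 1: +2 fires, +1 burnt (F count now 2)
Step 2: +2 fires, +2 burnt (F count now 2)
Step 3: +2 fires, +2 burnt (F count now 2)
Step 4: +2 fires, +2 burnt (F count now 2)
Step 5: +4 fires, +2 burnt (F count now 4)
Step 6: +3 fires, +4 burnt (F count now 3)
Step 7: +3 fires, +3 burnt (F count now 3)
Step 8: +2 fires, +3 burnt (F count now 2)
Step 9: +1 fires, +2 burnt (F count now 1)
Step 10: +0 fires, +1 burnt (F count now 0)
Fire out after step 10
Initially T: 23, now '.': 28
Total burnt (originally-T cells now '.'): 21

Answer: 21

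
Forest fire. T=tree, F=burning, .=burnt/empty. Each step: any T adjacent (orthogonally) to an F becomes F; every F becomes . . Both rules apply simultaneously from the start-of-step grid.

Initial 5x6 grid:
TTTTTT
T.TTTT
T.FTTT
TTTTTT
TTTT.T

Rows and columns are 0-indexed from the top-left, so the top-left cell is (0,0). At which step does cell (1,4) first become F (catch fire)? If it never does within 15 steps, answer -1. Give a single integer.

Step 1: cell (1,4)='T' (+3 fires, +1 burnt)
Step 2: cell (1,4)='T' (+6 fires, +3 burnt)
Step 3: cell (1,4)='F' (+8 fires, +6 burnt)
  -> target ignites at step 3
Step 4: cell (1,4)='.' (+6 fires, +8 burnt)
Step 5: cell (1,4)='.' (+3 fires, +6 burnt)
Step 6: cell (1,4)='.' (+0 fires, +3 burnt)
  fire out at step 6

3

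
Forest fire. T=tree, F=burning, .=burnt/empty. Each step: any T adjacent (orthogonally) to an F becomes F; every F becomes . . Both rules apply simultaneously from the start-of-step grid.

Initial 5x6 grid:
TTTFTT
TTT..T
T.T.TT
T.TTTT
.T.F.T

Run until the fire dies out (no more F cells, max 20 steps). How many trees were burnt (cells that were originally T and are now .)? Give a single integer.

Step 1: +3 fires, +2 burnt (F count now 3)
Step 2: +5 fires, +3 burnt (F count now 5)
Step 3: +6 fires, +5 burnt (F count now 6)
Step 4: +3 fires, +6 burnt (F count now 3)
Step 5: +1 fires, +3 burnt (F count now 1)
Step 6: +1 fires, +1 burnt (F count now 1)
Step 7: +0 fires, +1 burnt (F count now 0)
Fire out after step 7
Initially T: 20, now '.': 29
Total burnt (originally-T cells now '.'): 19

Answer: 19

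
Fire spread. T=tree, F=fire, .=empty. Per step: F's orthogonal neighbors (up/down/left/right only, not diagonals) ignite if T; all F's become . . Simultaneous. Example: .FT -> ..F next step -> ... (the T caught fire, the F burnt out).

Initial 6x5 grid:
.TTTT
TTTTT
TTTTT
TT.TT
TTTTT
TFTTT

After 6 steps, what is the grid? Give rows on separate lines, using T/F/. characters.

Step 1: 3 trees catch fire, 1 burn out
  .TTTT
  TTTTT
  TTTTT
  TT.TT
  TFTTT
  F.FTT
Step 2: 4 trees catch fire, 3 burn out
  .TTTT
  TTTTT
  TTTTT
  TF.TT
  F.FTT
  ...FT
Step 3: 4 trees catch fire, 4 burn out
  .TTTT
  TTTTT
  TFTTT
  F..TT
  ...FT
  ....F
Step 4: 5 trees catch fire, 4 burn out
  .TTTT
  TFTTT
  F.FTT
  ...FT
  ....F
  .....
Step 5: 5 trees catch fire, 5 burn out
  .FTTT
  F.FTT
  ...FT
  ....F
  .....
  .....
Step 6: 3 trees catch fire, 5 burn out
  ..FTT
  ...FT
  ....F
  .....
  .....
  .....

..FTT
...FT
....F
.....
.....
.....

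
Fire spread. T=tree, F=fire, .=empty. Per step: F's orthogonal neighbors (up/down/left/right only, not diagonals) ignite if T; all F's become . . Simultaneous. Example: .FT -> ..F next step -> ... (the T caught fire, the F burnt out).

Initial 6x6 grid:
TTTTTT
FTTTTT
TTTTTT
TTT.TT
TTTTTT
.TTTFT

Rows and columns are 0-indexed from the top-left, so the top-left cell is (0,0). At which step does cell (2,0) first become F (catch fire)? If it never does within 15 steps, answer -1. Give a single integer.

Step 1: cell (2,0)='F' (+6 fires, +2 burnt)
  -> target ignites at step 1
Step 2: cell (2,0)='.' (+8 fires, +6 burnt)
Step 3: cell (2,0)='.' (+9 fires, +8 burnt)
Step 4: cell (2,0)='.' (+6 fires, +9 burnt)
Step 5: cell (2,0)='.' (+2 fires, +6 burnt)
Step 6: cell (2,0)='.' (+1 fires, +2 burnt)
Step 7: cell (2,0)='.' (+0 fires, +1 burnt)
  fire out at step 7

1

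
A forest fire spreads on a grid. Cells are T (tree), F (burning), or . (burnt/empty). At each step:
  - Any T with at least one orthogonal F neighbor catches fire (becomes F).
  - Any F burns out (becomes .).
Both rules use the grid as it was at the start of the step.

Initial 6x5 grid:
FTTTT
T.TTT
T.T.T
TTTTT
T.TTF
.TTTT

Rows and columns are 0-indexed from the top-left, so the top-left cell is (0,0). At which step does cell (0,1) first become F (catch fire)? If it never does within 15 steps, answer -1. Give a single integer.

Step 1: cell (0,1)='F' (+5 fires, +2 burnt)
  -> target ignites at step 1
Step 2: cell (0,1)='.' (+6 fires, +5 burnt)
Step 3: cell (0,1)='.' (+6 fires, +6 burnt)
Step 4: cell (0,1)='.' (+6 fires, +6 burnt)
Step 5: cell (0,1)='.' (+0 fires, +6 burnt)
  fire out at step 5

1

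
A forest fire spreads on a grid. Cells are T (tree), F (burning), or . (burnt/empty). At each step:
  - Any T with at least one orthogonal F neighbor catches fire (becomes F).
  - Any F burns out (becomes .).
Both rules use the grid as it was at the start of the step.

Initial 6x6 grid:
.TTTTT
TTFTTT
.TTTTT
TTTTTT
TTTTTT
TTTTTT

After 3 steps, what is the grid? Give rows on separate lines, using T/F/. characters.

Step 1: 4 trees catch fire, 1 burn out
  .TFTTT
  TF.FTT
  .TFTTT
  TTTTTT
  TTTTTT
  TTTTTT
Step 2: 7 trees catch fire, 4 burn out
  .F.FTT
  F...FT
  .F.FTT
  TTFTTT
  TTTTTT
  TTTTTT
Step 3: 6 trees catch fire, 7 burn out
  ....FT
  .....F
  ....FT
  TF.FTT
  TTFTTT
  TTTTTT

....FT
.....F
....FT
TF.FTT
TTFTTT
TTTTTT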